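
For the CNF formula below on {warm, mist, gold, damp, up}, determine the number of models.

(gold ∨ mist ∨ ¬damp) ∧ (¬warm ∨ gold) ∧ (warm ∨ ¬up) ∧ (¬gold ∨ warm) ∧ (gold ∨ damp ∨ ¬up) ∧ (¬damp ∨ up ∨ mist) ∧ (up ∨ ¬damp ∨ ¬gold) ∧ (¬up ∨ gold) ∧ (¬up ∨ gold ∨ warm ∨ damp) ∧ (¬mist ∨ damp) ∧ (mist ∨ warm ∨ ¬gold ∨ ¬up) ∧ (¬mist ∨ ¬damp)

4

There are 2^5 = 32 truth assignments over (warm, mist, gold, damp, up).
Split on warm. With warm = True, the clauses containing warm are satisfied and ¬warm drops from the rest; 3 of the 2^4 = 16 assignments to the other variables satisfy what remains.
With warm = False, by the same count on the reduced clause set, 1 assignment works.
Total: 3 + 1 = 4.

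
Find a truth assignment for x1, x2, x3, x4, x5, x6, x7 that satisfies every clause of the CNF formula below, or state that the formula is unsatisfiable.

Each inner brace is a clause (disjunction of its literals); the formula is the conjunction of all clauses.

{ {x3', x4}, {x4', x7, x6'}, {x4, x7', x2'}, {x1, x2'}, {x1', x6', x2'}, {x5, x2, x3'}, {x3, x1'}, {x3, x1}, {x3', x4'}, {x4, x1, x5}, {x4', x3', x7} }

UNSATISFIABLE

Suppose x3 = 0.
(x1') alone gives x1 = 0.
But (x1) is also a unit clause — contradiction.
Undo x3 and try x3 = 1.
(x4) alone gives x4 = 1.
But (x4') is also a unit clause — contradiction.
Neither x3 = 1 nor x3 = 0 works.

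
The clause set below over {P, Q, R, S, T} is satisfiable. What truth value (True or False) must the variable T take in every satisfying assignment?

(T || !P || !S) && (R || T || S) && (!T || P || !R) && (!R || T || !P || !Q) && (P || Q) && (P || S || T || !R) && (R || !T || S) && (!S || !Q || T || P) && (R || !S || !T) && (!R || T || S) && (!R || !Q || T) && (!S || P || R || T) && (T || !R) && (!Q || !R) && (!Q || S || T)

True

Suppose T = false.
The clause (!R) is unit, so R = false.
The clause (S) is unit, so S = true.
The clause (!P) is unit, so P = false.
Now (P) is unsatisfied and unit — conflict.
So every satisfying assignment has T = True.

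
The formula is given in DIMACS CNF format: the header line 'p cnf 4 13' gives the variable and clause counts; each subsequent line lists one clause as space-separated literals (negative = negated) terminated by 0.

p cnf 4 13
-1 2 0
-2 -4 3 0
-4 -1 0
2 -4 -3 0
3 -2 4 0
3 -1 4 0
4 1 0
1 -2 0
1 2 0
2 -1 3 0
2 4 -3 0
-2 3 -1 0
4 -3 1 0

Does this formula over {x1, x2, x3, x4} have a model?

Yes

Branch on x1: set x1 = True.
The clause (x2) is unit, so x2 = True.
The clause (¬x4) is unit, so x4 = False.
The clause (x3) is unit, so x3 = True.
This assignment satisfies each clause.
A satisfying assignment: x1 ↦ True; x2 ↦ True; x3 ↦ True; x4 ↦ False.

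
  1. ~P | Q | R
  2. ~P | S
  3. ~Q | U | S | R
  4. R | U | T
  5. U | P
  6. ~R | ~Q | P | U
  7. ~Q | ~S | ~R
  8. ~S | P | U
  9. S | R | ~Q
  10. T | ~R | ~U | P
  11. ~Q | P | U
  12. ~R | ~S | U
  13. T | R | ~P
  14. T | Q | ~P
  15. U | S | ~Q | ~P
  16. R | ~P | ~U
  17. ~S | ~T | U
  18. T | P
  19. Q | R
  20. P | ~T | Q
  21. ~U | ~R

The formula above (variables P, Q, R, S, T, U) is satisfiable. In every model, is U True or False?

True

Suppose U = 0.
Unit clause (P) forces P = 1.
Unit clause (S) forces S = 1.
Unit clause (~R) forces R = 0.
Unit clause (Q) forces Q = 1.
Unit clause (T) forces T = 1.
But (~T) is also a unit clause — contradiction.
So every satisfying assignment has U = True.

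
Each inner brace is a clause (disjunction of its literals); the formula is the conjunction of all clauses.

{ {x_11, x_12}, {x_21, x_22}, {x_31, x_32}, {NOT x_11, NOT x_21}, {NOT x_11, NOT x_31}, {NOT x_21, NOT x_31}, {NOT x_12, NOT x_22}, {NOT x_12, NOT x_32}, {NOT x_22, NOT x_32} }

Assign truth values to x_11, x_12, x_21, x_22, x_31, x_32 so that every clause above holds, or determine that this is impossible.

UNSATISFIABLE

Case x_11 = true:
(NOT x_21) alone gives x_21 = false.
(x_22) alone gives x_22 = true.
(NOT x_31) alone gives x_31 = false.
(x_32) alone gives x_32 = true.
Now (NOT x_32) is unsatisfied and unit — conflict.
That branch fails; take x_11 = false instead.
(x_12) alone gives x_12 = true.
(NOT x_22) alone gives x_22 = false.
(x_21) alone gives x_21 = true.
(NOT x_31) alone gives x_31 = false.
(x_32) alone gives x_32 = true.
Now (NOT x_32) is unsatisfied and unit — conflict.
Either choice for x_11 ends in contradiction.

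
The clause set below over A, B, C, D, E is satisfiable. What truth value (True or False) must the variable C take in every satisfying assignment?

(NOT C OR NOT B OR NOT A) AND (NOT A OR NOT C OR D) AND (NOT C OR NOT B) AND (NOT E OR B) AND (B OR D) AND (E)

False

Suppose C = true.
(NOT B) alone gives B = false.
(NOT E) alone gives E = false.
But (E) is also a unit clause — contradiction.
So every satisfying assignment has C = False.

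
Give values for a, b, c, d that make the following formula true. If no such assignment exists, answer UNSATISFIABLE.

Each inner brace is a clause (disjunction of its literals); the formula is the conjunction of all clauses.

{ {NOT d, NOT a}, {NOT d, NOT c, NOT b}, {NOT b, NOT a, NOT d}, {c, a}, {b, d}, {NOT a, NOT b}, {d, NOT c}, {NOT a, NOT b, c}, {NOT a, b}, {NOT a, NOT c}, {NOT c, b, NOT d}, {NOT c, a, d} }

UNSATISFIABLE

Case d = false:
From the singleton clause (b), b = true.
From the singleton clause (NOT a), a = false.
From the singleton clause (c), c = true.
That conflicts with the unit clause (NOT c).
Undo d and try d = true.
From the singleton clause (NOT a), a = false.
From the singleton clause (c), c = true.
From the singleton clause (NOT b), b = false.
That conflicts with the unit clause (b).
Either choice for d ends in contradiction.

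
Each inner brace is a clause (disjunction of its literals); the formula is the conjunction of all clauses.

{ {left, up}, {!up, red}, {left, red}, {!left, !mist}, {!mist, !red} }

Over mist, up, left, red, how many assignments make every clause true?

There are 2^4 = 16 truth assignments over (mist, up, left, red).
Check each against the 5 clauses (columns in the order mist, up, left, red):
  F F F F  ✗ fails (left || up)
  F F F T  ✗ fails (left || up)
  F F T F  ✓ satisfies all
  F F T T  ✓ satisfies all
  F T F F  ✗ fails (!up || red)
  F T F T  ✓ satisfies all
  F T T F  ✗ fails (!up || red)
  F T T T  ✓ satisfies all
  T F F F  ✗ fails (left || up)
  T F F T  ✗ fails (left || up)
  T F T F  ✗ fails (!left || !mist)
  T F T T  ✗ fails (!left || !mist)
  T T F F  ✗ fails (!up || red)
  T T F T  ✗ fails (!mist || !red)
  T T T F  ✗ fails (!up || red)
  T T T T  ✗ fails (!left || !mist)
4 of the 16 rows are models.

4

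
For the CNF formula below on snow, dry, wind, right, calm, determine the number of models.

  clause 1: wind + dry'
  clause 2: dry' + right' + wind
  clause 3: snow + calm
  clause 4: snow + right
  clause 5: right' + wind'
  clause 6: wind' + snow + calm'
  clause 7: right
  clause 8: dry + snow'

1

There are 2^5 = 32 truth assignments over (snow, dry, wind, right, calm).
Split on dry. With dry = 1, the clauses containing dry are satisfied and dry' drops from the rest; 0 of the 2^4 = 16 assignments to the other variables satisfy what remains.
With dry = 0, by the same count on the reduced clause set, 1 assignment works.
(One model: snow=F, dry=F, wind=F, right=T, calm=T.)
Total: 0 + 1 = 1.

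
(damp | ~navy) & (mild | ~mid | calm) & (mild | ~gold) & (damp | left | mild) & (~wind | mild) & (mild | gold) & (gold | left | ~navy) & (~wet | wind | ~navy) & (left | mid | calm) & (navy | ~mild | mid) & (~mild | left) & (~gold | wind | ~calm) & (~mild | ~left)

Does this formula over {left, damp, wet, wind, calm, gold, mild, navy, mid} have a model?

Unsatisfiable

Suppose damp = 1.
Suppose mild = 1.
The clause (left) is unit, so left = 1.
But (~left) is also a unit clause — contradiction.
That branch fails; take mild = 0 instead.
The clause (~gold) is unit, so gold = 0.
But (gold) is also a unit clause — contradiction.
Neither mild = 1 nor mild = 0 works.
That branch fails; take damp = 0 instead.
The clause (~navy) is unit, so navy = 0.
Suppose mild = 1.
The clause (mid) is unit, so mid = 1.
The clause (left) is unit, so left = 1.
But (~left) is also a unit clause — contradiction.
That branch fails; take mild = 0 instead.
The clause (~gold) is unit, so gold = 0.
But (gold) is also a unit clause — contradiction.
Neither mild = 1 nor mild = 0 works.
Neither damp = 1 nor damp = 0 works.
No assignment satisfies every clause.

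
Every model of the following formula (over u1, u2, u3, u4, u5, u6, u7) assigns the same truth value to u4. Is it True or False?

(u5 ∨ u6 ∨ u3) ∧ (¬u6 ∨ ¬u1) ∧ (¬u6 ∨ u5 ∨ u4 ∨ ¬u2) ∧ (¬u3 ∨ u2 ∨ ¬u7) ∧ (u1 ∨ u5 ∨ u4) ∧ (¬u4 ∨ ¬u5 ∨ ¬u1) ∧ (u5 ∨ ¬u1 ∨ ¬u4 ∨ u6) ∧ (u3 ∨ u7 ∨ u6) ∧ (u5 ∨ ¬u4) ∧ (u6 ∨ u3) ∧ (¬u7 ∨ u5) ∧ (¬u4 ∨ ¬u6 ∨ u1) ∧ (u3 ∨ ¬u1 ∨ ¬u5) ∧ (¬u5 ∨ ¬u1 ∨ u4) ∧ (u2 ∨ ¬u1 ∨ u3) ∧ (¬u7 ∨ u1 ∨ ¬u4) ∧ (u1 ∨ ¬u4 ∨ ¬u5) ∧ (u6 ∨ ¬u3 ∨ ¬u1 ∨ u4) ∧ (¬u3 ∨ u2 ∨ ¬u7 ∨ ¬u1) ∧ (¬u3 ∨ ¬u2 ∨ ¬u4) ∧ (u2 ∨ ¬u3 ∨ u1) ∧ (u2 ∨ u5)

Suppose u4 = True.
Unit clause (u5) forces u5 = True.
Unit clause (¬u1) forces u1 = False.
That conflicts with the unit clause (u1).
So every satisfying assignment has u4 = False.

False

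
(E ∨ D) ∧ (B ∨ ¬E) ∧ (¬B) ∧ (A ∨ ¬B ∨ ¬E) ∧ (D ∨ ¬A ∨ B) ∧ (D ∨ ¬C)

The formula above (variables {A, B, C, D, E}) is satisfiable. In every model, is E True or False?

Suppose E = True.
The clause (B) is unit, so B = True.
That conflicts with the unit clause (¬B).
So every satisfying assignment has E = False.

False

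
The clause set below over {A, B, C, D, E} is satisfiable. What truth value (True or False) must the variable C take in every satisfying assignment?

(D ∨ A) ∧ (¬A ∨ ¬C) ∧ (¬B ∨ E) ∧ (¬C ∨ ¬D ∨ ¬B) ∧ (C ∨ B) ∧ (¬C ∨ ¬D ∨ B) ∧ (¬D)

False

Suppose C = True.
The clause (¬A) is unit, so A = False.
The clause (D) is unit, so D = True.
That conflicts with the unit clause (¬D).
So every satisfying assignment has C = False.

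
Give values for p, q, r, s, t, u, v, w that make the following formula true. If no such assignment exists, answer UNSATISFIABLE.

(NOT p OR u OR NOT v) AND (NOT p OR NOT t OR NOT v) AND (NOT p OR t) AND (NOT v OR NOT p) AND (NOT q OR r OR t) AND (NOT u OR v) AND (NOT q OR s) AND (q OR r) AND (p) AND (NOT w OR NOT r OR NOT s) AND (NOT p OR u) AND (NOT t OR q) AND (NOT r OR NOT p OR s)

The clause (p) is unit, so p = true.
The clause (t) is unit, so t = true.
The clause (NOT v) is unit, so v = false.
The clause (NOT u) is unit, so u = false.
But (u) is also a unit clause — contradiction.

UNSATISFIABLE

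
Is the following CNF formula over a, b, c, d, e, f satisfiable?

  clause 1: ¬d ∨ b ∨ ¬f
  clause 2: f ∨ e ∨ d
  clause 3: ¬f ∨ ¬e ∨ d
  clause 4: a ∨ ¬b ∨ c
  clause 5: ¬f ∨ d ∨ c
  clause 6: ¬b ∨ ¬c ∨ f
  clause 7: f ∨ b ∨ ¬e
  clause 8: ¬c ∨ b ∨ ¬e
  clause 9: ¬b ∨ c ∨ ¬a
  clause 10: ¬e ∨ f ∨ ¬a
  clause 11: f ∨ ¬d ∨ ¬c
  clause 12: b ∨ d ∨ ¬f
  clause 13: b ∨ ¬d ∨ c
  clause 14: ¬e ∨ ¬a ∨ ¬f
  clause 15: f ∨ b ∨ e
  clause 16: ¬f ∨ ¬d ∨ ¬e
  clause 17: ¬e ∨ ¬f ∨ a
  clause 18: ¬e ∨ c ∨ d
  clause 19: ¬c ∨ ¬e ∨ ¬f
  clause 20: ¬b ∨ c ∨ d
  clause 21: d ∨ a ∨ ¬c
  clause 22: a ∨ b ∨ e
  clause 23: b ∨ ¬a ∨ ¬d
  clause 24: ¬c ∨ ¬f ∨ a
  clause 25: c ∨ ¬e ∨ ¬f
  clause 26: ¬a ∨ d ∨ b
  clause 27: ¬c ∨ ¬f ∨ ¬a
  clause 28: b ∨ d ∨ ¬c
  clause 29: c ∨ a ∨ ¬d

No, unsatisfiable

Branch on d: set d = False.
Branch on f: set f = True.
Unit clause (¬e) forces e = False.
Unit clause (c) forces c = True.
Unit clause (b) forces b = True.
Unit clause (a) forces a = True.
But (¬a) is also a unit clause — contradiction.
That branch fails; take f = False instead.
Unit clause (e) forces e = True.
Unit clause (b) forces b = True.
Unit clause (¬c) forces c = False.
But (c) is also a unit clause — contradiction.
Both values of f lead to a conflict.
That branch fails; take d = True instead.
Branch on b: set b = True.
Branch on a: set a = True.
Unit clause (c) forces c = True.
Unit clause (f) forces f = True.
But (¬f) is also a unit clause — contradiction.
That branch fails; take a = False instead.
Unit clause (c) forces c = True.
Unit clause (f) forces f = True.
But (¬f) is also a unit clause — contradiction.
Both values of a lead to a conflict.
That branch fails; take b = False instead.
Unit clause (¬f) forces f = False.
Unit clause (¬e) forces e = False.
But (e) is also a unit clause — contradiction.
Both values of b lead to a conflict.
Both values of d lead to a conflict.
No assignment satisfies every clause.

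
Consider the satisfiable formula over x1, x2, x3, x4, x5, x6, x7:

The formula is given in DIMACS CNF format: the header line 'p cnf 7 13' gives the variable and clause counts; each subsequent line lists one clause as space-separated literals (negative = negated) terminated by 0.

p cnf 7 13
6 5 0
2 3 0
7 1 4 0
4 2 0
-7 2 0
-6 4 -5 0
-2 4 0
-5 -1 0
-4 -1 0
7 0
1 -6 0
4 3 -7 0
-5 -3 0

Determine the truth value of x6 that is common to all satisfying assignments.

False

Suppose x6 = True.
(x7) alone gives x7 = True.
(x2) alone gives x2 = True.
(x4) alone gives x4 = True.
(¬x1) alone gives x1 = False.
That conflicts with the unit clause (x1).
So every satisfying assignment has x6 = False.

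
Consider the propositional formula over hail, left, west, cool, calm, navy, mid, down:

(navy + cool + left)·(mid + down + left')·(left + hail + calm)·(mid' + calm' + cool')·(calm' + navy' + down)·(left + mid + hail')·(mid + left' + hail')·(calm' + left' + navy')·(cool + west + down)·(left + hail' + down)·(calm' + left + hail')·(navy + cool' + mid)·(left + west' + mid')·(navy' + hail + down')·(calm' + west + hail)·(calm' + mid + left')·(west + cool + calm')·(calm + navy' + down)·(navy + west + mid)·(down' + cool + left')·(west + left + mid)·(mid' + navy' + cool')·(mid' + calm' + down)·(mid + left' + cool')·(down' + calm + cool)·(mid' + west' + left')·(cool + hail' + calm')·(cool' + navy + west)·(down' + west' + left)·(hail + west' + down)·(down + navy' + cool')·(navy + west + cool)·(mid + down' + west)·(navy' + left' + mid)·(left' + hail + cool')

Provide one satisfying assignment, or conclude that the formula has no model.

UNSATISFIABLE

Branch on navy: set navy = 1.
Branch on calm: set calm = 0.
From the singleton clause (down), down = 1.
From the singleton clause (hail), hail = 1.
From the singleton clause (cool), cool = 1.
From the singleton clause (mid'), mid = 0.
From the singleton clause (left), left = 1.
That conflicts with the unit clause (left').
Backtrack on calm: now try calm = 1.
From the singleton clause (down), down = 1.
From the singleton clause (left'), left = 0.
From the singleton clause (hail'), hail = 0.
That conflicts with the unit clause (hail).
Both values of calm lead to a conflict.
Backtrack on navy: now try navy = 0.
Branch on cool: set cool = 1.
From the singleton clause (mid), mid = 1.
From the singleton clause (calm'), calm = 0.
From the singleton clause (west), west = 1.
From the singleton clause (left), left = 1.
That conflicts with the unit clause (left').
Backtrack on cool: now try cool = 0.
From the singleton clause (left), left = 1.
From the singleton clause (down'), down = 0.
From the singleton clause (mid), mid = 1.
From the singleton clause (west), west = 1.
That conflicts with the unit clause (west').
Both values of cool lead to a conflict.
Both values of navy lead to a conflict.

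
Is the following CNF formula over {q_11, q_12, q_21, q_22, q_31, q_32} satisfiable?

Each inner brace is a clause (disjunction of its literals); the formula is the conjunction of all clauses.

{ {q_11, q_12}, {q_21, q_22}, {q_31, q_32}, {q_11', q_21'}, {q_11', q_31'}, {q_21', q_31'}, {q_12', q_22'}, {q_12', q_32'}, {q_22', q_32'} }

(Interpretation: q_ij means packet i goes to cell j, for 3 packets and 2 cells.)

No, unsatisfiable

Suppose q_11 = 1.
The clause (q_21') is unit, so q_21 = 0.
The clause (q_22) is unit, so q_22 = 1.
The clause (q_31') is unit, so q_31 = 0.
The clause (q_32) is unit, so q_32 = 1.
But (q_32') is also a unit clause — contradiction.
That branch fails; take q_11 = 0 instead.
The clause (q_12) is unit, so q_12 = 1.
The clause (q_22') is unit, so q_22 = 0.
The clause (q_21) is unit, so q_21 = 1.
The clause (q_31') is unit, so q_31 = 0.
The clause (q_32) is unit, so q_32 = 1.
But (q_32') is also a unit clause — contradiction.
Both values of q_11 lead to a conflict.
No assignment satisfies every clause.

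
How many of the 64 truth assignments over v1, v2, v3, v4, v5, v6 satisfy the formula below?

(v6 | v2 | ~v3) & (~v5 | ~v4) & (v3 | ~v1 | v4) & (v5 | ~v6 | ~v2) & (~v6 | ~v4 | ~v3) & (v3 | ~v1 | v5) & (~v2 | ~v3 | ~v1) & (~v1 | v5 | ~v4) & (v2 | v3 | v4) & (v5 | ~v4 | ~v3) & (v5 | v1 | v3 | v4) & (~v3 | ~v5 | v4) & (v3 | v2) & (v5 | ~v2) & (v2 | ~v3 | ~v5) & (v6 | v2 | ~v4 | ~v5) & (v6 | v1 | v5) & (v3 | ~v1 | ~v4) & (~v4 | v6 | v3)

4

There are 2^6 = 64 truth assignments over (v1, v2, v3, v4, v5, v6).
Split on v4. With v4 = 1, the clauses containing v4 are satisfied and ~v4 drops from the rest; 0 of the 2^5 = 32 assignments to the other variables satisfy what remains.
With v4 = 0, by the same count on the reduced clause set, 4 assignments work.
(One model: v1=F, v2=F, v3=T, v4=F, v5=F, v6=T.)
Total: 0 + 4 = 4.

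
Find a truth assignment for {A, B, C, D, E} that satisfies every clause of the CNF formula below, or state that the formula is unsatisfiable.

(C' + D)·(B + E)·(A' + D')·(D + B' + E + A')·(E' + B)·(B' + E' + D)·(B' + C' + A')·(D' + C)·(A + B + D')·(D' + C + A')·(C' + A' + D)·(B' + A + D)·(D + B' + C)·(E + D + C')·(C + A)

Case C = 1:
Unit clause (D) forces D = 1.
Unit clause (A') forces A = 0.
Unit clause (B) forces B = 1.
No clause remains; E is free.

A: 0; B: 1; C: 1; D: 1; E: 0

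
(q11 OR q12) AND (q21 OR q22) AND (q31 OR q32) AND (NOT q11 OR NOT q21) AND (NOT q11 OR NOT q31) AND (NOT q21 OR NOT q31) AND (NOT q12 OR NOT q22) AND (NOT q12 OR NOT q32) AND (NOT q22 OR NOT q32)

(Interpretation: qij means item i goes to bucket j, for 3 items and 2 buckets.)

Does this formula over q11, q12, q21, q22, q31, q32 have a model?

No, unsatisfiable

Suppose q11 = true.
(NOT q21) alone gives q21 = false.
(q22) alone gives q22 = true.
(NOT q31) alone gives q31 = false.
(q32) alone gives q32 = true.
That conflicts with the unit clause (NOT q32).
So q11 must be the other value — set q11 = false.
(q12) alone gives q12 = true.
(NOT q22) alone gives q22 = false.
(q21) alone gives q21 = true.
(NOT q31) alone gives q31 = false.
(q32) alone gives q32 = true.
That conflicts with the unit clause (NOT q32).
Neither q11 = true nor q11 = false works.
No assignment satisfies every clause.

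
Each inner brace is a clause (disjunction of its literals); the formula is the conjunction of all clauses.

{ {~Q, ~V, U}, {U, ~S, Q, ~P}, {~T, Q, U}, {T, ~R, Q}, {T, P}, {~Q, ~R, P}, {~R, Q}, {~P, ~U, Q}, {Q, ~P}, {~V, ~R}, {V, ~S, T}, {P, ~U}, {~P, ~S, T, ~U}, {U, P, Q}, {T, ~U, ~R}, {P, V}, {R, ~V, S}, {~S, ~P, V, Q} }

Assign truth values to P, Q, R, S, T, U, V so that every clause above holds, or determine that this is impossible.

P ↦ 1, Q ↦ 1, R ↦ 1, S ↦ 0, T ↦ 1, U ↦ 1, V ↦ 0

Try T = 1.
Try Q = 1.
Try V = 0.
Unit clause (P) forces P = 1.
Every clause is now satisfied; R, S, U are unconstrained.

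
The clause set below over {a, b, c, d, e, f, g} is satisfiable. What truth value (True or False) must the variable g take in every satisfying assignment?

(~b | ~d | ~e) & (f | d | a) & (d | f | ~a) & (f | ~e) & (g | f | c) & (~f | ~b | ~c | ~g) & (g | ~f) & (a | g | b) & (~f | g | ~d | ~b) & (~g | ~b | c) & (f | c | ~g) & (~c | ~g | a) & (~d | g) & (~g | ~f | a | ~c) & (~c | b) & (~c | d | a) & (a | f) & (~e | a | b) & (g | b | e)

Suppose g = 0.
From the singleton clause (~f), f = 0.
From the singleton clause (~e), e = 0.
From the singleton clause (c), c = 1.
From the singleton clause (~d), d = 0.
From the singleton clause (a), a = 1.
But (~a) is also a unit clause — contradiction.
So every satisfying assignment has g = True.

True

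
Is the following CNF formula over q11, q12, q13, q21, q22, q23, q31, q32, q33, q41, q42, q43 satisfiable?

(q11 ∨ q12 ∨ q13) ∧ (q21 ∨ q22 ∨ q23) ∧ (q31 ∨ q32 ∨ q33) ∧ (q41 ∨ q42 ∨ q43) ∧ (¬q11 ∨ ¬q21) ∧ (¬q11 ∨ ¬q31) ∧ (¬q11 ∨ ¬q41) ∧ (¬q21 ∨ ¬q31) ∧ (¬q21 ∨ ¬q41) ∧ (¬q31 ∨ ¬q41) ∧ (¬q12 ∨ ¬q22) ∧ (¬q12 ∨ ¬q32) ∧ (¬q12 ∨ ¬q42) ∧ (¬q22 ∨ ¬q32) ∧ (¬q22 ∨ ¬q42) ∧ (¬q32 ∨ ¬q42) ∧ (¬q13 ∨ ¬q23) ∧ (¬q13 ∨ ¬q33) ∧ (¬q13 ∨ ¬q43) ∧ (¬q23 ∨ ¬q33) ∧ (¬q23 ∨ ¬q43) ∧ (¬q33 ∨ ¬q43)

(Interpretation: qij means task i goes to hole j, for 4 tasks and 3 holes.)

Unsatisfiable

Case q11 = False:
Case q12 = True:
The clause (¬q22) is unit, so q22 = False.
The clause (¬q32) is unit, so q32 = False.
The clause (¬q42) is unit, so q42 = False.
Case q21 = True:
The clause (¬q31) is unit, so q31 = False.
The clause (q33) is unit, so q33 = True.
The clause (¬q41) is unit, so q41 = False.
The clause (q43) is unit, so q43 = True.
But (¬q43) is also a unit clause — contradiction.
So q21 must be the other value — set q21 = False.
The clause (q23) is unit, so q23 = True.
The clause (¬q13) is unit, so q13 = False.
The clause (¬q33) is unit, so q33 = False.
The clause (q31) is unit, so q31 = True.
The clause (¬q41) is unit, so q41 = False.
The clause (q43) is unit, so q43 = True.
But (¬q43) is also a unit clause — contradiction.
Neither q21 = True nor q21 = False works.
So q12 must be the other value — set q12 = False.
The clause (q13) is unit, so q13 = True.
The clause (¬q23) is unit, so q23 = False.
The clause (¬q33) is unit, so q33 = False.
The clause (¬q43) is unit, so q43 = False.
Case q21 = True:
The clause (¬q31) is unit, so q31 = False.
The clause (q32) is unit, so q32 = True.
The clause (¬q41) is unit, so q41 = False.
The clause (q42) is unit, so q42 = True.
But (¬q42) is also a unit clause — contradiction.
So q21 must be the other value — set q21 = False.
The clause (q22) is unit, so q22 = True.
The clause (¬q32) is unit, so q32 = False.
The clause (q31) is unit, so q31 = True.
The clause (¬q41) is unit, so q41 = False.
The clause (q42) is unit, so q42 = True.
But (¬q42) is also a unit clause — contradiction.
Neither q21 = True nor q21 = False works.
Neither q12 = True nor q12 = False works.
So q11 must be the other value — set q11 = True.
The clause (¬q21) is unit, so q21 = False.
The clause (¬q31) is unit, so q31 = False.
The clause (¬q41) is unit, so q41 = False.
Case q22 = True:
The clause (¬q12) is unit, so q12 = False.
The clause (¬q32) is unit, so q32 = False.
The clause (q33) is unit, so q33 = True.
The clause (¬q42) is unit, so q42 = False.
The clause (q43) is unit, so q43 = True.
But (¬q43) is also a unit clause — contradiction.
So q22 must be the other value — set q22 = False.
The clause (q23) is unit, so q23 = True.
The clause (¬q13) is unit, so q13 = False.
The clause (¬q33) is unit, so q33 = False.
The clause (q32) is unit, so q32 = True.
The clause (¬q12) is unit, so q12 = False.
The clause (¬q42) is unit, so q42 = False.
The clause (q43) is unit, so q43 = True.
But (¬q43) is also a unit clause — contradiction.
Neither q22 = True nor q22 = False works.
Neither q11 = True nor q11 = False works.
No assignment satisfies every clause.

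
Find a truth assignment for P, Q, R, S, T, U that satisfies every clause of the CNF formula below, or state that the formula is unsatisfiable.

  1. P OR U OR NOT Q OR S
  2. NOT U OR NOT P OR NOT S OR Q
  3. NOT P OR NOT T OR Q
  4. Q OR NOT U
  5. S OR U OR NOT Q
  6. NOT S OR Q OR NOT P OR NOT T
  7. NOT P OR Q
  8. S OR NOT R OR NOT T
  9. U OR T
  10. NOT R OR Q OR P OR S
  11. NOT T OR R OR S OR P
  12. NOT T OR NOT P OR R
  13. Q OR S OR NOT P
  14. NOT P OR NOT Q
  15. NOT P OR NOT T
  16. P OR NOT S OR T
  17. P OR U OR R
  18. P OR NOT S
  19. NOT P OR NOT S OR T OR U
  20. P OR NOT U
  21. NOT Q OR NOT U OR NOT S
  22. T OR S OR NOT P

UNSATISFIABLE

Branch on Q: set Q = true.
From the singleton clause (NOT P), P = false.
From the singleton clause (NOT S), S = false.
From the singleton clause (U), U = true.
Now (NOT U) is unsatisfied and unit — conflict.
So Q must be the other value — set Q = false.
From the singleton clause (NOT U), U = false.
From the singleton clause (NOT P), P = false.
From the singleton clause (T), T = true.
From the singleton clause (R), R = true.
From the singleton clause (S), S = true.
Now (NOT S) is unsatisfied and unit — conflict.
Either choice for Q ends in contradiction.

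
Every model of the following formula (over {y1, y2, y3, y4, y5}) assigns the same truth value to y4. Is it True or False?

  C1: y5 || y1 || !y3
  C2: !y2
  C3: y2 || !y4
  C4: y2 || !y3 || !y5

Suppose y4 = true.
The clause (!y2) is unit, so y2 = false.
That conflicts with the unit clause (y2).
So every satisfying assignment has y4 = False.

False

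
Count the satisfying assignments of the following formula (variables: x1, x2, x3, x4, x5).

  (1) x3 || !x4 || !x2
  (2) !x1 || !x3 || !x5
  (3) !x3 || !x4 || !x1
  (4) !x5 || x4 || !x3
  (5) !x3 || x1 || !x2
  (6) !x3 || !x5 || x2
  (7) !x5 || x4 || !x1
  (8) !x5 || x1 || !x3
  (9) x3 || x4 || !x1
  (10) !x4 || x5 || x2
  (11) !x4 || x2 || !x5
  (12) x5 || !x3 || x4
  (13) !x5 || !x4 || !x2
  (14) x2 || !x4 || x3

There are 2^5 = 32 truth assignments over (x1, x2, x3, x4, x5).
Split on x1. With x1 = true, the clauses containing x1 are satisfied and !x1 drops from the rest; 0 of the 2^4 = 16 assignments to the other variables satisfy what remains.
With x1 = false, by the same count on the reduced clause set, 4 assignments work.
(One model: x1=F, x2=F, x3=F, x4=F, x5=F.)
Total: 0 + 4 = 4.

4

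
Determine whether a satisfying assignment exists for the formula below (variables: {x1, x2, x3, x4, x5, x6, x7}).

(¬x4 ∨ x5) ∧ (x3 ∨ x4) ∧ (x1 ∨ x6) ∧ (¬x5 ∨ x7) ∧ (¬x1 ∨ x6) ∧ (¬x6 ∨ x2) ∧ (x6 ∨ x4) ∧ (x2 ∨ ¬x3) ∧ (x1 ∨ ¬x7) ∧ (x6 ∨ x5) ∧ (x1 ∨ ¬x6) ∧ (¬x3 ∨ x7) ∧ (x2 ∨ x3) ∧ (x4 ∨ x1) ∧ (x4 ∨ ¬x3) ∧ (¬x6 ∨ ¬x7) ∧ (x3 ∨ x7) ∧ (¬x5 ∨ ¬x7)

No, unsatisfiable

Branch on x4: set x4 = False.
From the singleton clause (x3), x3 = True.
That conflicts with the unit clause (¬x3).
Undo x4 and try x4 = True.
From the singleton clause (x5), x5 = True.
From the singleton clause (x7), x7 = True.
That conflicts with the unit clause (¬x7).
Either choice for x4 ends in contradiction.
No assignment satisfies every clause.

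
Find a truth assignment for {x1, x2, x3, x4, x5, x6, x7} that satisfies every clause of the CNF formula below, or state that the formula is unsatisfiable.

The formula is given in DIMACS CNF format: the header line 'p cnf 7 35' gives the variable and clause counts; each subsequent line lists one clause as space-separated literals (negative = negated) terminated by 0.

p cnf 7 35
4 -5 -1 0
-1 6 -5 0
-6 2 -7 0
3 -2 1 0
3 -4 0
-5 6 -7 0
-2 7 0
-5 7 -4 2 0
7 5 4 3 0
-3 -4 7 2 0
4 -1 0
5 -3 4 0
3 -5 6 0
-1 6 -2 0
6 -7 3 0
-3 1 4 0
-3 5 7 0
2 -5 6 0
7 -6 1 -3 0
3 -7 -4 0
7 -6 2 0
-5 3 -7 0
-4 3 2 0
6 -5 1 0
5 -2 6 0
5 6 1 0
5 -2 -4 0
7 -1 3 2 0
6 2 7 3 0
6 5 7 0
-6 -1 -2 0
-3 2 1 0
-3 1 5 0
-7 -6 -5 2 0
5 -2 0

Case x3 = True:
Case x2 = False:
(x1) alone gives x1 = True.
(x4) alone gives x4 = True.
(x7) alone gives x7 = True.
(¬x6) alone gives x6 = False.
(¬x5) alone gives x5 = False.
Every clause now holds.

x1 ↦ True,  x2 ↦ False,  x3 ↦ True,  x4 ↦ True,  x5 ↦ False,  x6 ↦ False,  x7 ↦ True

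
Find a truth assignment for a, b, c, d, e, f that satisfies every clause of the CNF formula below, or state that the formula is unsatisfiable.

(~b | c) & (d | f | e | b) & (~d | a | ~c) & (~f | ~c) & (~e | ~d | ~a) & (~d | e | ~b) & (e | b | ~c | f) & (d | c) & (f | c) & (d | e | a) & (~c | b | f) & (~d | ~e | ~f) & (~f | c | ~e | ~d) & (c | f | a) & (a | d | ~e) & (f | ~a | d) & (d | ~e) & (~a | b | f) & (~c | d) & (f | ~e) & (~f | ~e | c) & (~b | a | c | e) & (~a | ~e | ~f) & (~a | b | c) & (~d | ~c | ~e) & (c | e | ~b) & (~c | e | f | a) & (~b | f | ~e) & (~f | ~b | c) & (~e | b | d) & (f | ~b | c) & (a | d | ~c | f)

a=0,  b=0,  c=0,  d=1,  e=0,  f=1

Case b = 0:
Case f = 1:
Unit clause (~c) forces c = 0.
Unit clause (d) forces d = 1.
Unit clause (~e) forces e = 0.
Unit clause (~a) forces a = 0.
All clauses are satisfied.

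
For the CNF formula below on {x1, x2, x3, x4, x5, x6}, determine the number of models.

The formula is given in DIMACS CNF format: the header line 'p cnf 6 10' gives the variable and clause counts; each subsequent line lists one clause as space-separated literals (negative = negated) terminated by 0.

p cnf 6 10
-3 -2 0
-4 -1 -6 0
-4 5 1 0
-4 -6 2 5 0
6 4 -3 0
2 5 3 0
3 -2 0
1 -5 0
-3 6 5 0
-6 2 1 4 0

6

There are 2^6 = 64 truth assignments over (x1, x2, x3, x4, x5, x6).
Split on x6. With x6 = True, the clauses containing x6 are satisfied and ¬x6 drops from the rest; 3 of the 2^5 = 32 assignments to the other variables satisfy what remains.
With x6 = False, by the same count on the reduced clause set, 3 assignments work.
Total: 3 + 3 = 6.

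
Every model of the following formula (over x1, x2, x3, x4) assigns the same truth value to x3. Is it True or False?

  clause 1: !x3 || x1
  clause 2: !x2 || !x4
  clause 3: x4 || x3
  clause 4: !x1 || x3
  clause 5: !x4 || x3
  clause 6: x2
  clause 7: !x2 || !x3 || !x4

True

Suppose x3 = false.
(x4) alone gives x4 = true.
That conflicts with the unit clause (!x4).
So every satisfying assignment has x3 = True.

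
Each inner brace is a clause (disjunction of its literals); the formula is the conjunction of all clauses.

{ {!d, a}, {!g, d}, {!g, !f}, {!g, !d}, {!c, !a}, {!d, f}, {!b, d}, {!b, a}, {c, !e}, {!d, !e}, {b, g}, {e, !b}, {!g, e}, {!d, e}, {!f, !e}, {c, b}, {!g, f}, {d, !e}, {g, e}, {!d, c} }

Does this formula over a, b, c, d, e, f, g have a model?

Try d = false.
(!g) alone gives g = false.
(!b) alone gives b = false.
That conflicts with the unit clause (b).
Undo d and try d = true.
(a) alone gives a = true.
(!g) alone gives g = false.
(!c) alone gives c = false.
That conflicts with the unit clause (c).
Either choice for d ends in contradiction.
No assignment satisfies every clause.

Unsatisfiable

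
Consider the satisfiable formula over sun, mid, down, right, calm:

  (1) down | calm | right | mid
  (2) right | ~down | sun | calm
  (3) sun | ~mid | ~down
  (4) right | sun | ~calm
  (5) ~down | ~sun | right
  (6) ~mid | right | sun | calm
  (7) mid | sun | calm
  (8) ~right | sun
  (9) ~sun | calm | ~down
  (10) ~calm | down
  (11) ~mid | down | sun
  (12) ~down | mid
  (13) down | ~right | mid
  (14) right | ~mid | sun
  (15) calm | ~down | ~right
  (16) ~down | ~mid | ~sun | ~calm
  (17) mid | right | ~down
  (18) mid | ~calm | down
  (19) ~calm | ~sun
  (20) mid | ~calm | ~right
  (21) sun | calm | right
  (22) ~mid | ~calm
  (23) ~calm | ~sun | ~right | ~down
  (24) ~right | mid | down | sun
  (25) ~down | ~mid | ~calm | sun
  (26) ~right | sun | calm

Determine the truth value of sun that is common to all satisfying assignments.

Suppose sun = 0.
The clause (~right) is unit, so right = 0.
The clause (~calm) is unit, so calm = 0.
That conflicts with the unit clause (calm).
So every satisfying assignment has sun = True.

True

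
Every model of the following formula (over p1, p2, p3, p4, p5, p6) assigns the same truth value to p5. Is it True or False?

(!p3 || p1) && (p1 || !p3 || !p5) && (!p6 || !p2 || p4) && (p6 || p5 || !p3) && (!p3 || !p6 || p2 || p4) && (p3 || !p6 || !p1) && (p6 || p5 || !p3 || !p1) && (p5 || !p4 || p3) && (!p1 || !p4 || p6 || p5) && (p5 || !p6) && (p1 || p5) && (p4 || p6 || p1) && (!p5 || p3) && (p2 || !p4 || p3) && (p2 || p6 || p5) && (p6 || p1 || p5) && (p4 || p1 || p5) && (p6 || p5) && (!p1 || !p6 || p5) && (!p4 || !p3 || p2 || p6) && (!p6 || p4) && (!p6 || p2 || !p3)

True

Suppose p5 = false.
The clause (!p6) is unit, so p6 = false.
But (p6) is also a unit clause — contradiction.
So every satisfying assignment has p5 = True.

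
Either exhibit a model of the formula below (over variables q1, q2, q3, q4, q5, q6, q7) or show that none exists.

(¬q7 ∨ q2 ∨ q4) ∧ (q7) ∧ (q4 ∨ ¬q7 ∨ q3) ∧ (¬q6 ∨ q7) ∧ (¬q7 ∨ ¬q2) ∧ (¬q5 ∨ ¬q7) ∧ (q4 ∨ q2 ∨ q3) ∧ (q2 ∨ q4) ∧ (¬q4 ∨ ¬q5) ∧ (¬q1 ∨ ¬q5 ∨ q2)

Unit clause (q7) forces q7 = True.
Unit clause (¬q2) forces q2 = False.
Unit clause (q4) forces q4 = True.
Unit clause (¬q5) forces q5 = False.
All clauses hold; q1, q3, q6 can take either value.

q1 ↦ False; q2 ↦ False; q3 ↦ True; q4 ↦ True; q5 ↦ False; q6 ↦ False; q7 ↦ True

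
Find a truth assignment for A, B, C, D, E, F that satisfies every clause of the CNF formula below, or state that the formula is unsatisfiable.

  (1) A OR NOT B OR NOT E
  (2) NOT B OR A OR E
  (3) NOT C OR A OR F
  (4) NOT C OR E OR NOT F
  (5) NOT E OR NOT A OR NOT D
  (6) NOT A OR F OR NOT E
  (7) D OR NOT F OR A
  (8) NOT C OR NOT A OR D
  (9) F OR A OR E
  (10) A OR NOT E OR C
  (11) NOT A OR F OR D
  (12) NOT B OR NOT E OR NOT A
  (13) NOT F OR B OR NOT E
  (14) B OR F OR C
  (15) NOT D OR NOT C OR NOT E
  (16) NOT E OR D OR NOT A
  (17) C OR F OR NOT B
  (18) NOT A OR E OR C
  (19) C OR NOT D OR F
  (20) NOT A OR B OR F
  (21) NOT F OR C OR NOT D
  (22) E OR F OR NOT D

Branch on A: set A = true.
Branch on E: set E = false.
From the singleton clause (C), C = true.
From the singleton clause (NOT F), F = false.
From the singleton clause (D), D = true.
But (NOT D) is also a unit clause — contradiction.
Backtrack on E: now try E = true.
From the singleton clause (NOT D), D = false.
But (D) is also a unit clause — contradiction.
Both values of E lead to a conflict.
Backtrack on A: now try A = false.
Branch on B: set B = false.
Branch on C: set C = false.
From the singleton clause (NOT E), E = false.
From the singleton clause (F), F = true.
From the singleton clause (D), D = true.
But (NOT D) is also a unit clause — contradiction.
Backtrack on C: now try C = true.
From the singleton clause (F), F = true.
From the singleton clause (E), E = true.
But (NOT E) is also a unit clause — contradiction.
Both values of C lead to a conflict.
Backtrack on B: now try B = true.
From the singleton clause (NOT E), E = false.
But (E) is also a unit clause — contradiction.
Both values of B lead to a conflict.
Both values of A lead to a conflict.

UNSATISFIABLE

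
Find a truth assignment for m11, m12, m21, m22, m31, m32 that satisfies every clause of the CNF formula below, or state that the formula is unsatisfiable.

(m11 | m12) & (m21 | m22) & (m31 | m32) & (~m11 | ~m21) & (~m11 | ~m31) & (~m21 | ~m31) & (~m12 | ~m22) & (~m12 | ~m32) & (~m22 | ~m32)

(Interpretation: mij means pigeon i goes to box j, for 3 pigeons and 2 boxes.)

Branch on m11: set m11 = 1.
(~m21) alone gives m21 = 0.
(m22) alone gives m22 = 1.
(~m31) alone gives m31 = 0.
(m32) alone gives m32 = 1.
That conflicts with the unit clause (~m32).
That branch fails; take m11 = 0 instead.
(m12) alone gives m12 = 1.
(~m22) alone gives m22 = 0.
(m21) alone gives m21 = 1.
(~m31) alone gives m31 = 0.
(m32) alone gives m32 = 1.
That conflicts with the unit clause (~m32).
Neither m11 = 1 nor m11 = 0 works.

UNSATISFIABLE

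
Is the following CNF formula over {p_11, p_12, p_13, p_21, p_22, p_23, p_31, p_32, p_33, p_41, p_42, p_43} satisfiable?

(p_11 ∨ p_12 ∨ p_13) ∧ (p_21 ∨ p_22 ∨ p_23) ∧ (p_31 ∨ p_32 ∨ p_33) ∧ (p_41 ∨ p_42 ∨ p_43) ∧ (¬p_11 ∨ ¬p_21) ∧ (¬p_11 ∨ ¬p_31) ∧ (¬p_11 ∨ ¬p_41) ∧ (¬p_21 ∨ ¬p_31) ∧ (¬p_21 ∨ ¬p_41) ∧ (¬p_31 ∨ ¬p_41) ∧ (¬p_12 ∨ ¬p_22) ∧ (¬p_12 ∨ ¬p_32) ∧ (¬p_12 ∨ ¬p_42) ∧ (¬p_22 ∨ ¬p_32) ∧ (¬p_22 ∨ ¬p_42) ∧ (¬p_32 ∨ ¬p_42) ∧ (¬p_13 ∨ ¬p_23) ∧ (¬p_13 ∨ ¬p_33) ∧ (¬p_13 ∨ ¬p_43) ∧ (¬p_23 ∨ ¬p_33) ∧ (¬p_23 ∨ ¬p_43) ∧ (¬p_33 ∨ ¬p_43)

No

Case p_11 = False:
Case p_12 = True:
(¬p_22) alone gives p_22 = False.
(¬p_32) alone gives p_32 = False.
(¬p_42) alone gives p_42 = False.
Case p_21 = True:
(¬p_31) alone gives p_31 = False.
(p_33) alone gives p_33 = True.
(¬p_41) alone gives p_41 = False.
(p_43) alone gives p_43 = True.
That conflicts with the unit clause (¬p_43).
Backtrack on p_21: now try p_21 = False.
(p_23) alone gives p_23 = True.
(¬p_13) alone gives p_13 = False.
(¬p_33) alone gives p_33 = False.
(p_31) alone gives p_31 = True.
(¬p_41) alone gives p_41 = False.
(p_43) alone gives p_43 = True.
That conflicts with the unit clause (¬p_43).
Neither p_21 = True nor p_21 = False works.
Backtrack on p_12: now try p_12 = False.
(p_13) alone gives p_13 = True.
(¬p_23) alone gives p_23 = False.
(¬p_33) alone gives p_33 = False.
(¬p_43) alone gives p_43 = False.
Case p_21 = True:
(¬p_31) alone gives p_31 = False.
(p_32) alone gives p_32 = True.
(¬p_41) alone gives p_41 = False.
(p_42) alone gives p_42 = True.
That conflicts with the unit clause (¬p_42).
Backtrack on p_21: now try p_21 = False.
(p_22) alone gives p_22 = True.
(¬p_32) alone gives p_32 = False.
(p_31) alone gives p_31 = True.
(¬p_41) alone gives p_41 = False.
(p_42) alone gives p_42 = True.
That conflicts with the unit clause (¬p_42).
Neither p_21 = True nor p_21 = False works.
Neither p_12 = True nor p_12 = False works.
Backtrack on p_11: now try p_11 = True.
(¬p_21) alone gives p_21 = False.
(¬p_31) alone gives p_31 = False.
(¬p_41) alone gives p_41 = False.
Case p_22 = True:
(¬p_12) alone gives p_12 = False.
(¬p_32) alone gives p_32 = False.
(p_33) alone gives p_33 = True.
(¬p_42) alone gives p_42 = False.
(p_43) alone gives p_43 = True.
That conflicts with the unit clause (¬p_43).
Backtrack on p_22: now try p_22 = False.
(p_23) alone gives p_23 = True.
(¬p_13) alone gives p_13 = False.
(¬p_33) alone gives p_33 = False.
(p_32) alone gives p_32 = True.
(¬p_12) alone gives p_12 = False.
(¬p_42) alone gives p_42 = False.
(p_43) alone gives p_43 = True.
That conflicts with the unit clause (¬p_43).
Neither p_22 = True nor p_22 = False works.
Neither p_11 = True nor p_11 = False works.
No assignment satisfies every clause.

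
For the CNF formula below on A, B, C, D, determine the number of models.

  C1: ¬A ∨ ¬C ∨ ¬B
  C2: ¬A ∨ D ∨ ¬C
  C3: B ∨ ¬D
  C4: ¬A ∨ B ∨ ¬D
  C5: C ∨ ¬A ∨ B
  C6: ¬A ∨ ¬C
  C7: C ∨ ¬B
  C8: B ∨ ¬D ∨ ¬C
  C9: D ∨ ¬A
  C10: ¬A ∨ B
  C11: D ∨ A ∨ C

There are 2^4 = 16 truth assignments over (A, B, C, D).
Check each against the 11 clauses (columns in the order A, B, C, D):
  F F F F  ✗ fails (D ∨ A ∨ C)
  F F F T  ✗ fails (B ∨ ¬D)
  F F T F  ✓ satisfies all
  F F T T  ✗ fails (B ∨ ¬D)
  F T F F  ✗ fails (C ∨ ¬B)
  F T F T  ✗ fails (C ∨ ¬B)
  F T T F  ✓ satisfies all
  F T T T  ✓ satisfies all
  T F F F  ✗ fails (C ∨ ¬A ∨ B)
  T F F T  ✗ fails (B ∨ ¬D)
  T F T F  ✗ fails (¬A ∨ D ∨ ¬C)
  T F T T  ✗ fails (B ∨ ¬D)
  T T F F  ✗ fails (C ∨ ¬B)
  T T F T  ✗ fails (C ∨ ¬B)
  T T T F  ✗ fails (¬A ∨ ¬C ∨ ¬B)
  T T T T  ✗ fails (¬A ∨ ¬C ∨ ¬B)
3 of the 16 rows are models.

3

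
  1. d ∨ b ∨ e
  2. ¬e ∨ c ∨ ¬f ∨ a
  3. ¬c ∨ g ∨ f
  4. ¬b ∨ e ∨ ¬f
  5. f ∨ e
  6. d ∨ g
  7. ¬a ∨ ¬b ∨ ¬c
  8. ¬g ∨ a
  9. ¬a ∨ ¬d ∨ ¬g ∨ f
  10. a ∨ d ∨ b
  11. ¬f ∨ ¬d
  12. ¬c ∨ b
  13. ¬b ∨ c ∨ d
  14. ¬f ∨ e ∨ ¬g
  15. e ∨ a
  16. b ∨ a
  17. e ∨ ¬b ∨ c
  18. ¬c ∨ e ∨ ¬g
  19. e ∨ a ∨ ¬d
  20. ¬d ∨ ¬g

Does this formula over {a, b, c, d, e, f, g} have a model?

Try f = False.
(e) alone gives e = True.
Try c = False.
Try d = True.
(¬g) alone gives g = False.
Try b = False.
(a) alone gives a = True.
This assignment satisfies each clause.
A satisfying assignment: a ↦ True, b ↦ False, c ↦ False, d ↦ True, e ↦ True, f ↦ False, g ↦ False.

Yes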